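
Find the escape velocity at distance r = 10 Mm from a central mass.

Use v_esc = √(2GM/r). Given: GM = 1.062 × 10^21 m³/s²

Convert to SI: r = 10 Mm = 1e+07 m.
Escape velocity comes from setting total energy to zero: ½v² − GM/r = 0 ⇒ v_esc = √(2GM / r).
v_esc = √(2 · 1.062e+21 / 1e+07) m/s ≈ 1.457e+07 m/s = 1.457e+04 km/s.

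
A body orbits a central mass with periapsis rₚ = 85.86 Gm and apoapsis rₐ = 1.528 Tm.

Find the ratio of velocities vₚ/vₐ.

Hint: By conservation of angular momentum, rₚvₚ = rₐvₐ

Convert to SI: rₚ = 85.86 Gm = 8.586e+10 m; rₐ = 1.528 Tm = 1.528e+12 m.
Conservation of angular momentum gives rₚvₚ = rₐvₐ, so vₚ/vₐ = rₐ/rₚ.
vₚ/vₐ = 1.528e+12 / 8.586e+10 ≈ 17.8.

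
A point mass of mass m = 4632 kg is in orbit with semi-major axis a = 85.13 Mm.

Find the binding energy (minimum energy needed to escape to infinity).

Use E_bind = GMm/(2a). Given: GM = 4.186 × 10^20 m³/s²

Convert to SI: a = 85.13 Mm = 8.513e+07 m.
Total orbital energy is E = −GMm/(2a); binding energy is E_bind = −E = GMm/(2a).
E_bind = 4.186e+20 · 4632 / (2 · 8.513e+07) J ≈ 1.139e+16 J = 11.39 PJ.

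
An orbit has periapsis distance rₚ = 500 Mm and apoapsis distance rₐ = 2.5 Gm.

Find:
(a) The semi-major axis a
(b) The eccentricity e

Convert to SI: rₚ = 500 Mm = 5e+08 m; rₐ = 2.5 Gm = 2.5e+09 m.
(a) a = (rₚ + rₐ) / 2 = (5e+08 + 2.5e+09) / 2 ≈ 1.5e+09 m = 1.5 Gm.
(b) e = (rₐ − rₚ) / (rₐ + rₚ) = (2.5e+09 − 5e+08) / (2.5e+09 + 5e+08) ≈ 0.6667.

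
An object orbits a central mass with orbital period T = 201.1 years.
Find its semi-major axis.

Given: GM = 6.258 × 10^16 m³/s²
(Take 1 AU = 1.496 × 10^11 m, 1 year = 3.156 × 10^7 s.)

Convert to SI: T = 201.1 years = 6.34672e+09 s.
Invert Kepler's third law: a = (GM · T² / (4π²))^(1/3).
Substituting T = 6.34672e+09 s and GM = 6.258e+16 m³/s²:
a = (6.258e+16 · (6.34672e+09)² / (4π²))^(1/3) m
a ≈ 3.997e+11 m = 2.672 AU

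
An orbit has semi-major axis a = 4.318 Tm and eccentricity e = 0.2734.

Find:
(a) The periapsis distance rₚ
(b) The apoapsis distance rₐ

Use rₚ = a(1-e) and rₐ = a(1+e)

Convert to SI: a = 4.318 Tm = 4.318e+12 m.
(a) rₚ = a(1 − e) = 4.318e+12 · (1 − 0.2734) = 4.318e+12 · 0.7266 ≈ 3.137e+12 m = 3.137 Tm.
(b) rₐ = a(1 + e) = 4.318e+12 · (1 + 0.2734) = 4.318e+12 · 1.2734 ≈ 5.499e+12 m = 5.499 Tm.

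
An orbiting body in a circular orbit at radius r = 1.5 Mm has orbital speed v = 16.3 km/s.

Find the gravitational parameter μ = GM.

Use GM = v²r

Convert to SI: r = 1.5 Mm = 1.5e+06 m; v = 16.3 km/s = 16300 m/s.
For a circular orbit v² = GM/r, so GM = v² · r.
GM = (16300)² · 1.5e+06 m³/s² ≈ 3.985e+14 m³/s² = 3.985 × 10^14 m³/s².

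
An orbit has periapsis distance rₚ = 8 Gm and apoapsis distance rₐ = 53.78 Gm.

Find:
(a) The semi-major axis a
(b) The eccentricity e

Convert to SI: rₚ = 8 Gm = 8e+09 m; rₐ = 53.78 Gm = 5.378e+10 m.
(a) a = (rₚ + rₐ) / 2 = (8e+09 + 5.378e+10) / 2 ≈ 3.089e+10 m = 30.89 Gm.
(b) e = (rₐ − rₚ) / (rₐ + rₚ) = (5.378e+10 − 8e+09) / (5.378e+10 + 8e+09) ≈ 0.741.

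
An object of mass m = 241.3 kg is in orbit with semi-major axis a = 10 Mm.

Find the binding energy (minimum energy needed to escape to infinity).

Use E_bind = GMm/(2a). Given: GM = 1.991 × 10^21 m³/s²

Convert to SI: a = 10 Mm = 1e+07 m.
Total orbital energy is E = −GMm/(2a); binding energy is E_bind = −E = GMm/(2a).
E_bind = 1.991e+21 · 241.3 / (2 · 1e+07) J ≈ 2.402e+16 J = 24.02 PJ.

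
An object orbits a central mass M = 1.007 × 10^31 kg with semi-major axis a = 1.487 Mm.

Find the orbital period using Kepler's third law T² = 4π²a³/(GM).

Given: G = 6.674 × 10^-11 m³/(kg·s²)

Convert to SI: a = 1.487 Mm = 1.487e+06 m.
GM = G · M = 6.674e-11 · 1.007e+31 = 6.72072e+20 m³/s².
Kepler's third law: T = 2π √(a³ / GM).
Substituting a = 1.487e+06 m and GM = 6.72072e+20 m³/s²:
T = 2π √((1.487e+06)³ / 6.72072e+20) s
T ≈ 0.4395 s = 0.4395 seconds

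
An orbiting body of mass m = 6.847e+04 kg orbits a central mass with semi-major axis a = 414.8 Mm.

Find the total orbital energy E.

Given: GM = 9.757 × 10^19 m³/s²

Convert to SI: a = 414.8 Mm = 4.148e+08 m.
E = −GMm / (2a).
E = −9.757e+19 · 6.847e+04 / (2 · 4.148e+08) J ≈ -8.053e+15 J = -8.053 PJ.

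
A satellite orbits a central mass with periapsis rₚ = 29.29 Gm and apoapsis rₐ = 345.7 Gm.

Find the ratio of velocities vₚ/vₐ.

Convert to SI: rₚ = 29.29 Gm = 2.929e+10 m; rₐ = 345.7 Gm = 3.457e+11 m.
Conservation of angular momentum gives rₚvₚ = rₐvₐ, so vₚ/vₐ = rₐ/rₚ.
vₚ/vₐ = 3.457e+11 / 2.929e+10 ≈ 11.8.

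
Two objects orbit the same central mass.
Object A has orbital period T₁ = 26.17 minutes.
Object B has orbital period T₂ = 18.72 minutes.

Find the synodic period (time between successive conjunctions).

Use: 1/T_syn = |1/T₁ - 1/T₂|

Convert to SI: T₁ = 26.17 minutes = 1570.2 s; T₂ = 18.72 minutes = 1123.2 s.
T_syn = |T₁ · T₂ / (T₁ − T₂)|.
T_syn = |1570.2 · 1123.2 / (1570.2 − 1123.2)| s ≈ 3946 s = 1.096 hours.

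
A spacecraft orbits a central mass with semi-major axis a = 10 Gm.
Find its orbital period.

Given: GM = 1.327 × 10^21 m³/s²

Convert to SI: a = 10 Gm = 1e+10 m.
Kepler's third law: T = 2π √(a³ / GM).
Substituting a = 1e+10 m and GM = 1.327e+21 m³/s²:
T = 2π √((1e+10)³ / 1.327e+21) s
T ≈ 1.725e+05 s = 1.996 days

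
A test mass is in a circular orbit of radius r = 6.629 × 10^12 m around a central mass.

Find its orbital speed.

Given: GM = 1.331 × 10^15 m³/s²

For a circular orbit, gravity supplies the centripetal force, so v = √(GM / r).
v = √(1.331e+15 / 6.629e+12) m/s ≈ 14.17 m/s = 14.17 m/s.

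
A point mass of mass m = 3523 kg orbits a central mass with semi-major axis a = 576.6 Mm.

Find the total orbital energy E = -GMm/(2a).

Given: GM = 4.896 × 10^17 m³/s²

Convert to SI: a = 576.6 Mm = 5.766e+08 m.
E = −GMm / (2a).
E = −4.896e+17 · 3523 / (2 · 5.766e+08) J ≈ -1.496e+12 J = -1.496 TJ.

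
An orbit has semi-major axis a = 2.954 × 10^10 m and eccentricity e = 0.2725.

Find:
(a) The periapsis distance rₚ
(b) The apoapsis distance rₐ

(a) rₚ = a(1 − e) = 2.954e+10 · (1 − 0.2725) = 2.954e+10 · 0.7275 ≈ 2.149e+10 m = 2.149 × 10^10 m.
(b) rₐ = a(1 + e) = 2.954e+10 · (1 + 0.2725) = 2.954e+10 · 1.2725 ≈ 3.759e+10 m = 3.759 × 10^10 m.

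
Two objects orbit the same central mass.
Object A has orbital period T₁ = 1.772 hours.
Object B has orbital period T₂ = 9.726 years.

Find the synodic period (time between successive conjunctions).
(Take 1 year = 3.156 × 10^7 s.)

Convert to SI: T₁ = 1.772 hours = 6379.2 s; T₂ = 9.726 years = 3.06953e+08 s.
T_syn = |T₁ · T₂ / (T₁ − T₂)|.
T_syn = |6379.2 · 3.06953e+08 / (6379.2 − 3.06953e+08)| s ≈ 6379 s = 1.772 hours.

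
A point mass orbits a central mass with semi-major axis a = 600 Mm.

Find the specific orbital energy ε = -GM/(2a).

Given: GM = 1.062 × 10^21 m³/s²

Convert to SI: a = 600 Mm = 6e+08 m.
ε = −GM / (2a).
ε = −1.062e+21 / (2 · 6e+08) J/kg ≈ -8.85e+11 J/kg = -885 GJ/kg.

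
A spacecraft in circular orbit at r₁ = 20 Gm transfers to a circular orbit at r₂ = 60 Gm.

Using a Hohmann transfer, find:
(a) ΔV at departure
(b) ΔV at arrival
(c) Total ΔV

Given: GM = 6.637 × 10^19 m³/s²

Convert to SI: r₁ = 20 Gm = 2e+10 m; r₂ = 60 Gm = 6e+10 m.
Transfer semi-major axis: a_t = (r₁ + r₂)/2 = (2e+10 + 6e+10)/2 = 4e+10 m.
Circular speeds: v₁ = √(GM/r₁) = 57606.4 m/s, v₂ = √(GM/r₂) = 33259.1 m/s.
Transfer speeds (vis-viva v² = GM(2/r − 1/a_t)): v₁ᵗ = 70553.2 m/s, v₂ᵗ = 23517.7 m/s.
(a) ΔV₁ = |v₁ᵗ − v₁| ≈ 1.295e+04 m/s = 12.95 km/s.
(b) ΔV₂ = |v₂ − v₂ᵗ| ≈ 9741 m/s = 9.741 km/s.
(c) ΔV_total = ΔV₁ + ΔV₂ ≈ 2.269e+04 m/s = 22.69 km/s.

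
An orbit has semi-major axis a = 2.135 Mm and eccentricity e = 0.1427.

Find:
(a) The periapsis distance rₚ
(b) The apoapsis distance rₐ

Convert to SI: a = 2.135 Mm = 2.135e+06 m.
(a) rₚ = a(1 − e) = 2.135e+06 · (1 − 0.1427) = 2.135e+06 · 0.8573 ≈ 1.83e+06 m = 1.83 Mm.
(b) rₐ = a(1 + e) = 2.135e+06 · (1 + 0.1427) = 2.135e+06 · 1.1427 ≈ 2.44e+06 m = 2.44 Mm.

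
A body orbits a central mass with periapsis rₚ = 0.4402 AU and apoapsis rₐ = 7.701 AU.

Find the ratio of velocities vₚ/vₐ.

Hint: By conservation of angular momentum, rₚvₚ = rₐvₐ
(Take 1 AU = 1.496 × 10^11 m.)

Convert to SI: rₚ = 0.4402 AU = 6.58539e+10 m; rₐ = 7.701 AU = 1.15207e+12 m.
Conservation of angular momentum gives rₚvₚ = rₐvₐ, so vₚ/vₐ = rₐ/rₚ.
vₚ/vₐ = 1.15207e+12 / 6.58539e+10 ≈ 17.49.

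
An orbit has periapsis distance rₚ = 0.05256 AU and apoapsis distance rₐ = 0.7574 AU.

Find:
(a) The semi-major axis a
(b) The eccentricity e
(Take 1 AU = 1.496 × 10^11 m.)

Convert to SI: rₚ = 0.05256 AU = 7.86298e+09 m; rₐ = 0.7574 AU = 1.13307e+11 m.
(a) a = (rₚ + rₐ) / 2 = (7.86298e+09 + 1.13307e+11) / 2 ≈ 6.059e+10 m = 0.405 AU.
(b) e = (rₐ − rₚ) / (rₐ + rₚ) = (1.13307e+11 − 7.86298e+09) / (1.13307e+11 + 7.86298e+09) ≈ 0.8702.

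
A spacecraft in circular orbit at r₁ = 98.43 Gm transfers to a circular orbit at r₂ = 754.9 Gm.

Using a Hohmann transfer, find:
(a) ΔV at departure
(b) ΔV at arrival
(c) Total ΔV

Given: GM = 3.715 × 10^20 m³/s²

Convert to SI: r₁ = 98.43 Gm = 9.843e+10 m; r₂ = 754.9 Gm = 7.549e+11 m.
Transfer semi-major axis: a_t = (r₁ + r₂)/2 = (9.843e+10 + 7.549e+11)/2 = 4.26665e+11 m.
Circular speeds: v₁ = √(GM/r₁) = 61435 m/s, v₂ = √(GM/r₂) = 22183.7 m/s.
Transfer speeds (vis-viva v² = GM(2/r − 1/a_t)): v₁ᵗ = 81717.8 m/s, v₂ᵗ = 10655 m/s.
(a) ΔV₁ = |v₁ᵗ − v₁| ≈ 2.028e+04 m/s = 20.28 km/s.
(b) ΔV₂ = |v₂ − v₂ᵗ| ≈ 1.153e+04 m/s = 11.53 km/s.
(c) ΔV_total = ΔV₁ + ΔV₂ ≈ 3.181e+04 m/s = 31.81 km/s.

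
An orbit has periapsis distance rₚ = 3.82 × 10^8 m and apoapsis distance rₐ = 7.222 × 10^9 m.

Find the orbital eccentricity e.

e = (rₐ − rₚ) / (rₐ + rₚ).
e = (7.222e+09 − 3.82e+08) / (7.222e+09 + 3.82e+08) = 6.84e+09 / 7.604e+09 ≈ 0.8995.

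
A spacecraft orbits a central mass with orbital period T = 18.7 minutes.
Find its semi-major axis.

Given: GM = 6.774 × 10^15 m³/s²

Convert to SI: T = 18.7 minutes = 1122 s.
Invert Kepler's third law: a = (GM · T² / (4π²))^(1/3).
Substituting T = 1122 s and GM = 6.774e+15 m³/s²:
a = (6.774e+15 · (1122)² / (4π²))^(1/3) m
a ≈ 6e+06 m = 6 Mm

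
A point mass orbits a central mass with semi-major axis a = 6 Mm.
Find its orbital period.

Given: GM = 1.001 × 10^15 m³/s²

Convert to SI: a = 6 Mm = 6e+06 m.
Kepler's third law: T = 2π √(a³ / GM).
Substituting a = 6e+06 m and GM = 1.001e+15 m³/s²:
T = 2π √((6e+06)³ / 1.001e+15) s
T ≈ 2919 s = 48.65 minutes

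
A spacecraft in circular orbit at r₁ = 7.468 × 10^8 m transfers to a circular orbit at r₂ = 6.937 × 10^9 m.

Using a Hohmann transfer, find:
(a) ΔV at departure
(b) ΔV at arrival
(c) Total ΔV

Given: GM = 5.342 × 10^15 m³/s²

Transfer semi-major axis: a_t = (r₁ + r₂)/2 = (7.468e+08 + 6.937e+09)/2 = 3.8419e+09 m.
Circular speeds: v₁ = √(GM/r₁) = 2674.54 m/s, v₂ = √(GM/r₂) = 877.538 m/s.
Transfer speeds (vis-viva v² = GM(2/r − 1/a_t)): v₁ᵗ = 3593.87 m/s, v₂ᵗ = 386.897 m/s.
(a) ΔV₁ = |v₁ᵗ − v₁| ≈ 919.3 m/s = 919.3 m/s.
(b) ΔV₂ = |v₂ − v₂ᵗ| ≈ 490.6 m/s = 490.6 m/s.
(c) ΔV_total = ΔV₁ + ΔV₂ ≈ 1410 m/s = 1.41 km/s.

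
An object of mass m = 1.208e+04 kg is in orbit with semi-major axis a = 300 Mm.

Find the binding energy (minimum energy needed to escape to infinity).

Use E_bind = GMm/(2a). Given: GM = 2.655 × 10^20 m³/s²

Convert to SI: a = 300 Mm = 3e+08 m.
Total orbital energy is E = −GMm/(2a); binding energy is E_bind = −E = GMm/(2a).
E_bind = 2.655e+20 · 1.208e+04 / (2 · 3e+08) J ≈ 5.345e+15 J = 5.345 PJ.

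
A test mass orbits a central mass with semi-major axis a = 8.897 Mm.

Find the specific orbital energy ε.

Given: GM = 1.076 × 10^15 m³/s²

Convert to SI: a = 8.897 Mm = 8.897e+06 m.
ε = −GM / (2a).
ε = −1.076e+15 / (2 · 8.897e+06) J/kg ≈ -6.047e+07 J/kg = -60.47 MJ/kg.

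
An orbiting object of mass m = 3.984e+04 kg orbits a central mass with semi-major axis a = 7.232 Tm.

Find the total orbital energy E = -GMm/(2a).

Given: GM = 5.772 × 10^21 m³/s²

Convert to SI: a = 7.232 Tm = 7.232e+12 m.
E = −GMm / (2a).
E = −5.772e+21 · 3.984e+04 / (2 · 7.232e+12) J ≈ -1.59e+13 J = -15.9 TJ.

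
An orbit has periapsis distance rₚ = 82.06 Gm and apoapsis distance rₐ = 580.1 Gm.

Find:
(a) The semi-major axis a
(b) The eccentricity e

Convert to SI: rₚ = 82.06 Gm = 8.206e+10 m; rₐ = 580.1 Gm = 5.801e+11 m.
(a) a = (rₚ + rₐ) / 2 = (8.206e+10 + 5.801e+11) / 2 ≈ 3.311e+11 m = 331.1 Gm.
(b) e = (rₐ − rₚ) / (rₐ + rₚ) = (5.801e+11 − 8.206e+10) / (5.801e+11 + 8.206e+10) ≈ 0.7521.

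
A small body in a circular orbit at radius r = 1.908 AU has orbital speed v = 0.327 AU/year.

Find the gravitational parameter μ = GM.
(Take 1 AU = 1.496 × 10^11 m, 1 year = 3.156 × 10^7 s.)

Convert to SI: r = 1.908 AU = 2.85437e+11 m; v = 0.327 AU/year = 1550.04 m/s.
For a circular orbit v² = GM/r, so GM = v² · r.
GM = (1550.04)² · 2.85437e+11 m³/s² ≈ 6.858e+17 m³/s² = 6.858 × 10^17 m³/s².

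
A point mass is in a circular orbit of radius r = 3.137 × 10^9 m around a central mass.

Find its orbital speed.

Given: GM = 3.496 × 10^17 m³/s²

For a circular orbit, gravity supplies the centripetal force, so v = √(GM / r).
v = √(3.496e+17 / 3.137e+09) m/s ≈ 1.056e+04 m/s = 10.56 km/s.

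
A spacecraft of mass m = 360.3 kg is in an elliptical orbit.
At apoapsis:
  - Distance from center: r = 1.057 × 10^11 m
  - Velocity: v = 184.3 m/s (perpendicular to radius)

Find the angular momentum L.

Since v is perpendicular to r, L = m · v · r.
L = 360.3 · 184.3 · 1.057e+11 kg·m²/s ≈ 7.019e+15 kg·m²/s.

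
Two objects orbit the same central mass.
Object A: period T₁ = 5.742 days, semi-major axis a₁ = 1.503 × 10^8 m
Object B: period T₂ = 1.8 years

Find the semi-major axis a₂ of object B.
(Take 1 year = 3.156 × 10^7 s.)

Convert to SI: T₁ = 5.742 days = 496109 s; T₂ = 1.8 years = 5.6808e+07 s.
Kepler's third law: (T₁/T₂)² = (a₁/a₂)³ ⇒ a₂ = a₁ · (T₂/T₁)^(2/3).
T₂/T₁ = 5.6808e+07 / 496109 = 114.507.
a₂ = 1.503e+08 · (114.507)^(2/3) m ≈ 3.544e+09 m = 3.544 × 10^9 m.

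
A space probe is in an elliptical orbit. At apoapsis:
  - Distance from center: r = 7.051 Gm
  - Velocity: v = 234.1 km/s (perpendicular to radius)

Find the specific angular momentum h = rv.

Convert to SI: r = 7.051 Gm = 7.051e+09 m; v = 234.1 km/s = 234100 m/s.
With v perpendicular to r, h = r · v.
h = 7.051e+09 · 234100 m²/s ≈ 1.651e+15 m²/s.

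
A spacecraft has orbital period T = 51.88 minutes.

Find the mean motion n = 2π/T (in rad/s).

Convert to SI: T = 51.88 minutes = 3112.8 s.
n = 2π / T.
n = 2π / 3112.8 s ≈ 0.002018 rad/s.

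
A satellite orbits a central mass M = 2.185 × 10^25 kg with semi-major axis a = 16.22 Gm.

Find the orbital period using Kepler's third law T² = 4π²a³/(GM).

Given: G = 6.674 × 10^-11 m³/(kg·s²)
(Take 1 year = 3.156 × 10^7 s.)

Convert to SI: a = 16.22 Gm = 1.622e+10 m.
GM = G · M = 6.674e-11 · 2.185e+25 = 1.45827e+15 m³/s².
Kepler's third law: T = 2π √(a³ / GM).
Substituting a = 1.622e+10 m and GM = 1.45827e+15 m³/s²:
T = 2π √((1.622e+10)³ / 1.45827e+15) s
T ≈ 3.399e+08 s = 10.77 years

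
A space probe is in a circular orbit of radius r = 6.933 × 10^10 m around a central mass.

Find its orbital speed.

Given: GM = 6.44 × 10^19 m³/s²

For a circular orbit, gravity supplies the centripetal force, so v = √(GM / r).
v = √(6.44e+19 / 6.933e+10) m/s ≈ 3.048e+04 m/s = 30.48 km/s.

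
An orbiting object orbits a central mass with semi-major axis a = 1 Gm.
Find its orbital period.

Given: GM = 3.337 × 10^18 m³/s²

Convert to SI: a = 1 Gm = 1e+09 m.
Kepler's third law: T = 2π √(a³ / GM).
Substituting a = 1e+09 m and GM = 3.337e+18 m³/s²:
T = 2π √((1e+09)³ / 3.337e+18) s
T ≈ 1.088e+05 s = 1.259 days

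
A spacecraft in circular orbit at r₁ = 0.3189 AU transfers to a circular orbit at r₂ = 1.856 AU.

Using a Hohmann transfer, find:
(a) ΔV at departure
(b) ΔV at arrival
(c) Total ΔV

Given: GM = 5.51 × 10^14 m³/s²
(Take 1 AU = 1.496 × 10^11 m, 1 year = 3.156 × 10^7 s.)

Convert to SI: r₁ = 0.3189 AU = 4.77074e+10 m; r₂ = 1.856 AU = 2.77658e+11 m.
Transfer semi-major axis: a_t = (r₁ + r₂)/2 = (4.77074e+10 + 2.77658e+11)/2 = 1.62683e+11 m.
Circular speeds: v₁ = √(GM/r₁) = 107.469 m/s, v₂ = √(GM/r₂) = 44.5473 m/s.
Transfer speeds (vis-viva v² = GM(2/r − 1/a_t)): v₁ᵗ = 140.4 m/s, v₂ᵗ = 24.1237 m/s.
(a) ΔV₁ = |v₁ᵗ − v₁| ≈ 32.93 m/s = 0.006947 AU/year.
(b) ΔV₂ = |v₂ − v₂ᵗ| ≈ 20.42 m/s = 0.004309 AU/year.
(c) ΔV_total = ΔV₁ + ΔV₂ ≈ 53.35 m/s = 0.01126 AU/year.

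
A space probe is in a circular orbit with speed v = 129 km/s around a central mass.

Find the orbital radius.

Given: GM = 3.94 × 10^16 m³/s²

Convert to SI: v = 129 km/s = 129000 m/s.
For a circular orbit, v² = GM / r, so r = GM / v².
r = 3.94e+16 / (129000)² m ≈ 2.368e+06 m = 2.368 Mm.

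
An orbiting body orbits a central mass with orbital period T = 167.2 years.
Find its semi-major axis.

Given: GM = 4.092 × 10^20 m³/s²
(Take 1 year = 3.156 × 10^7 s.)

Convert to SI: T = 167.2 years = 5.27683e+09 s.
Invert Kepler's third law: a = (GM · T² / (4π²))^(1/3).
Substituting T = 5.27683e+09 s and GM = 4.092e+20 m³/s²:
a = (4.092e+20 · (5.27683e+09)² / (4π²))^(1/3) m
a ≈ 6.609e+12 m = 6.609 Tm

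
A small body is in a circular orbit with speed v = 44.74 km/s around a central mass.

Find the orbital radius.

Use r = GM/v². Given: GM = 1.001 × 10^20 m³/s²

Convert to SI: v = 44.74 km/s = 44740 m/s.
For a circular orbit, v² = GM / r, so r = GM / v².
r = 1.001e+20 / (44740)² m ≈ 5.001e+10 m = 50.01 Gm.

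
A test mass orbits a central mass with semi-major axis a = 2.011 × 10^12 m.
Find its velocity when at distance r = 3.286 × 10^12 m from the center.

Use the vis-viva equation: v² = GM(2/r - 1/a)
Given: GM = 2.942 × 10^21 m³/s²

Vis-viva: v = √(GM · (2/r − 1/a)).
2/r − 1/a = 2/3.286e+12 − 1/2.011e+12 = 1.11378e-13 m⁻¹.
v = √(2.942e+21 · 1.11378e-13) m/s ≈ 1.81e+04 m/s = 18.1 km/s.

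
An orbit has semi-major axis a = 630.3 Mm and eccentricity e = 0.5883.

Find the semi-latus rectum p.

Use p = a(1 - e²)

Convert to SI: a = 630.3 Mm = 6.303e+08 m.
p = a (1 − e²).
p = 6.303e+08 · (1 − (0.5883)²) = 6.303e+08 · 0.653903 ≈ 4.122e+08 m = 412.2 Mm.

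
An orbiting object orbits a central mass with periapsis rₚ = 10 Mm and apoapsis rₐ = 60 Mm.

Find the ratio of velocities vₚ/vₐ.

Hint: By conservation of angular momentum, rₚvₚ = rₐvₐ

Convert to SI: rₚ = 10 Mm = 1e+07 m; rₐ = 60 Mm = 6e+07 m.
Conservation of angular momentum gives rₚvₚ = rₐvₐ, so vₚ/vₐ = rₐ/rₚ.
vₚ/vₐ = 6e+07 / 1e+07 ≈ 6.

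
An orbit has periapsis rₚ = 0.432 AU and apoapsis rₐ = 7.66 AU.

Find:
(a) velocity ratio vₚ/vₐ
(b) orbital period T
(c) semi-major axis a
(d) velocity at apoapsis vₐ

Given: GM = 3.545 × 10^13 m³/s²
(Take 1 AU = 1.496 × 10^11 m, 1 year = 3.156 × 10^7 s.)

Convert to SI: rₚ = 0.432 AU = 6.46272e+10 m; rₐ = 7.66 AU = 1.14594e+12 m.
(a) Conservation of angular momentum (rₚvₚ = rₐvₐ) gives vₚ/vₐ = rₐ/rₚ = 1.14594e+12/6.46272e+10 ≈ 17.73
(b) With a = (rₚ + rₐ)/2 = 6.05282e+11 m, T = 2π √(a³/GM) = 2π √((6.05282e+11)³/3.545e+13) s ≈ 4.969e+11 s
(c) a = (rₚ + rₐ)/2 = (6.46272e+10 + 1.14594e+12)/2 ≈ 6.053e+11 m
(d) With a = (rₚ + rₐ)/2 = 6.05282e+11 m, vₐ = √(GM (2/rₐ − 1/a)) = √(3.545e+13 · (2/1.14594e+12 − 1/6.05282e+11)) m/s ≈ 1.817 m/s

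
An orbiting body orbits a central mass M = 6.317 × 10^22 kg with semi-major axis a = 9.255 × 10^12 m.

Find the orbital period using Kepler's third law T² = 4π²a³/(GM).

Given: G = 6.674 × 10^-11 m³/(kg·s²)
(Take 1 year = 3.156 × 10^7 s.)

GM = G · M = 6.674e-11 · 6.317e+22 = 4.21597e+12 m³/s².
Kepler's third law: T = 2π √(a³ / GM).
Substituting a = 9.255e+12 m and GM = 4.21597e+12 m³/s²:
T = 2π √((9.255e+12)³ / 4.21597e+12) s
T ≈ 8.616e+13 s = 2.73e+06 years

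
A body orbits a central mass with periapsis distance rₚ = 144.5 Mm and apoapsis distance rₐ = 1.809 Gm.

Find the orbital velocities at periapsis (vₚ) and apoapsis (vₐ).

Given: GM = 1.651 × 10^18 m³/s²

Convert to SI: rₚ = 144.5 Mm = 1.445e+08 m; rₐ = 1.809 Gm = 1.809e+09 m.
Use the vis-viva equation v² = GM(2/r − 1/a) with a = (rₚ + rₐ)/2 = (1.445e+08 + 1.809e+09)/2 = 9.7675e+08 m.
vₚ = √(GM · (2/rₚ − 1/a)) = √(1.651e+18 · (2/1.445e+08 − 1/9.7675e+08)) m/s ≈ 1.455e+05 m/s = 145.5 km/s.
vₐ = √(GM · (2/rₐ − 1/a)) = √(1.651e+18 · (2/1.809e+09 − 1/9.7675e+08)) m/s ≈ 1.162e+04 m/s = 11.62 km/s.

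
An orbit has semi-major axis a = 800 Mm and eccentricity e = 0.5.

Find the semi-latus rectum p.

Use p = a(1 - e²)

Convert to SI: a = 800 Mm = 8e+08 m.
p = a (1 − e²).
p = 8e+08 · (1 − (0.5)²) = 8e+08 · 0.75 ≈ 6e+08 m = 600 Mm.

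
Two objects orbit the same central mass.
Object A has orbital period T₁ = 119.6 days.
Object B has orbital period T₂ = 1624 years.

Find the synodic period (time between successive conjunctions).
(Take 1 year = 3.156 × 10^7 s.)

Convert to SI: T₁ = 119.6 days = 1.03334e+07 s; T₂ = 1624 years = 5.12534e+10 s.
T_syn = |T₁ · T₂ / (T₁ − T₂)|.
T_syn = |1.03334e+07 · 5.12534e+10 / (1.03334e+07 − 5.12534e+10)| s ≈ 1.034e+07 s = 119.6 days.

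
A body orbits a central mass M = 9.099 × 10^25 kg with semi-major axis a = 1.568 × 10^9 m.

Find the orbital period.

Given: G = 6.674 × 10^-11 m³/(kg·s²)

GM = G · M = 6.674e-11 · 9.099e+25 = 6.07267e+15 m³/s².
Kepler's third law: T = 2π √(a³ / GM).
Substituting a = 1.568e+09 m and GM = 6.07267e+15 m³/s²:
T = 2π √((1.568e+09)³ / 6.07267e+15) s
T ≈ 5.006e+06 s = 57.94 days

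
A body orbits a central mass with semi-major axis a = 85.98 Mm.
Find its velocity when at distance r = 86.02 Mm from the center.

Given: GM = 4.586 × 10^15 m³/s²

Convert to SI: a = 85.98 Mm = 8.598e+07 m; r = 86.02 Mm = 8.602e+07 m.
Vis-viva: v = √(GM · (2/r − 1/a)).
2/r − 1/a = 2/8.602e+07 − 1/8.598e+07 = 1.16198e-08 m⁻¹.
v = √(4.586e+15 · 1.16198e-08) m/s ≈ 7300 m/s = 7.3 km/s.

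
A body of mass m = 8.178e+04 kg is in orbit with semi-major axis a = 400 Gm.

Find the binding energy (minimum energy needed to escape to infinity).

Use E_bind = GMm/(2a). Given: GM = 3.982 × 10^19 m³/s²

Convert to SI: a = 400 Gm = 4e+11 m.
Total orbital energy is E = −GMm/(2a); binding energy is E_bind = −E = GMm/(2a).
E_bind = 3.982e+19 · 8.178e+04 / (2 · 4e+11) J ≈ 4.071e+12 J = 4.071 TJ.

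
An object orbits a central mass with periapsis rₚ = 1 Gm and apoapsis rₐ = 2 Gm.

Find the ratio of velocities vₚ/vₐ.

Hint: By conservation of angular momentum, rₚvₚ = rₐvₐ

Convert to SI: rₚ = 1 Gm = 1e+09 m; rₐ = 2 Gm = 2e+09 m.
Conservation of angular momentum gives rₚvₚ = rₐvₐ, so vₚ/vₐ = rₐ/rₚ.
vₚ/vₐ = 2e+09 / 1e+09 ≈ 2.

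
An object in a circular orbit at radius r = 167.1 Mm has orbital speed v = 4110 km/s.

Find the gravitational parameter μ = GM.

Convert to SI: r = 167.1 Mm = 1.671e+08 m; v = 4110 km/s = 4.11e+06 m/s.
For a circular orbit v² = GM/r, so GM = v² · r.
GM = (4.11e+06)² · 1.671e+08 m³/s² ≈ 2.823e+21 m³/s² = 2.823 × 10^21 m³/s².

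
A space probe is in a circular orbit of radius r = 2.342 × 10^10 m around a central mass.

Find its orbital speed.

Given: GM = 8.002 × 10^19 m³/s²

For a circular orbit, gravity supplies the centripetal force, so v = √(GM / r).
v = √(8.002e+19 / 2.342e+10) m/s ≈ 5.845e+04 m/s = 58.45 km/s.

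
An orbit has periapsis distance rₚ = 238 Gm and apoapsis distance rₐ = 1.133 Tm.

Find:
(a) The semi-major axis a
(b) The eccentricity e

Convert to SI: rₚ = 238 Gm = 2.38e+11 m; rₐ = 1.133 Tm = 1.133e+12 m.
(a) a = (rₚ + rₐ) / 2 = (2.38e+11 + 1.133e+12) / 2 ≈ 6.855e+11 m = 685.5 Gm.
(b) e = (rₐ − rₚ) / (rₐ + rₚ) = (1.133e+12 − 2.38e+11) / (1.133e+12 + 2.38e+11) ≈ 0.6528.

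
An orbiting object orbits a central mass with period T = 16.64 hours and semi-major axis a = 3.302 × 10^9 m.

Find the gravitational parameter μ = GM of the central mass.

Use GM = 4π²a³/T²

Convert to SI: T = 16.64 hours = 59904 s.
GM = 4π² · a³ / T².
GM = 4π² · (3.302e+09)³ / (59904)² m³/s² ≈ 3.961e+20 m³/s² = 3.961 × 10^20 m³/s².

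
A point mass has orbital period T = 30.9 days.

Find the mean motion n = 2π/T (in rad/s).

Convert to SI: T = 30.9 days = 2.66976e+06 s.
n = 2π / T.
n = 2π / 2.66976e+06 s ≈ 2.353e-06 rad/s.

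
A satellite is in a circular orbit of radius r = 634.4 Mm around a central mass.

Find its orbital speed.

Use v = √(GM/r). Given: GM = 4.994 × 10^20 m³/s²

Convert to SI: r = 634.4 Mm = 6.344e+08 m.
For a circular orbit, gravity supplies the centripetal force, so v = √(GM / r).
v = √(4.994e+20 / 6.344e+08) m/s ≈ 8.872e+05 m/s = 887.2 km/s.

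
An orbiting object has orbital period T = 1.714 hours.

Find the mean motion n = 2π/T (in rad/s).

Convert to SI: T = 1.714 hours = 6170.4 s.
n = 2π / T.
n = 2π / 6170.4 s ≈ 0.001018 rad/s.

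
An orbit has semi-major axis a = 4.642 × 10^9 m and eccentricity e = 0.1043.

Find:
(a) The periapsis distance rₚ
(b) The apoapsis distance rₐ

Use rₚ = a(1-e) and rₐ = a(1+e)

(a) rₚ = a(1 − e) = 4.642e+09 · (1 − 0.1043) = 4.642e+09 · 0.8957 ≈ 4.158e+09 m = 4.158 × 10^9 m.
(b) rₐ = a(1 + e) = 4.642e+09 · (1 + 0.1043) = 4.642e+09 · 1.1043 ≈ 5.126e+09 m = 5.126 × 10^9 m.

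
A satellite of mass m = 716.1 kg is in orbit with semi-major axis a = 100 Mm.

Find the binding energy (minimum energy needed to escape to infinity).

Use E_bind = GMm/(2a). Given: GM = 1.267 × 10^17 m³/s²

Convert to SI: a = 100 Mm = 1e+08 m.
Total orbital energy is E = −GMm/(2a); binding energy is E_bind = −E = GMm/(2a).
E_bind = 1.267e+17 · 716.1 / (2 · 1e+08) J ≈ 4.536e+11 J = 453.6 GJ.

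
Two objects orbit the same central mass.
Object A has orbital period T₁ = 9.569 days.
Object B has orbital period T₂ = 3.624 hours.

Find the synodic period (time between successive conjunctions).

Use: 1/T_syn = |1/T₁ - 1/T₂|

Convert to SI: T₁ = 9.569 days = 826762 s; T₂ = 3.624 hours = 13046.4 s.
T_syn = |T₁ · T₂ / (T₁ − T₂)|.
T_syn = |826762 · 13046.4 / (826762 − 13046.4)| s ≈ 1.326e+04 s = 3.682 hours.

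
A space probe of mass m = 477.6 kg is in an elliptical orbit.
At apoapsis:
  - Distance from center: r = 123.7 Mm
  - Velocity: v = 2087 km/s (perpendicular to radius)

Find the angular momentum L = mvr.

Convert to SI: r = 123.7 Mm = 1.237e+08 m; v = 2087 km/s = 2.087e+06 m/s.
Since v is perpendicular to r, L = m · v · r.
L = 477.6 · 2.087e+06 · 1.237e+08 kg·m²/s ≈ 1.233e+17 kg·m²/s.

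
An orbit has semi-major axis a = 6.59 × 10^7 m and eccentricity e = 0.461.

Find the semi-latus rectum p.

p = a (1 − e²).
p = 6.59e+07 · (1 − (0.461)²) = 6.59e+07 · 0.787479 ≈ 5.189e+07 m = 5.189 × 10^7 m.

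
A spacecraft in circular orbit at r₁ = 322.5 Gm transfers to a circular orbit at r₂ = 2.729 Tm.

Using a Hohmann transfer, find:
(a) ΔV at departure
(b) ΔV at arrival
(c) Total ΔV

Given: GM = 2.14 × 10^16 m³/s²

Convert to SI: r₁ = 322.5 Gm = 3.225e+11 m; r₂ = 2.729 Tm = 2.729e+12 m.
Transfer semi-major axis: a_t = (r₁ + r₂)/2 = (3.225e+11 + 2.729e+12)/2 = 1.52575e+12 m.
Circular speeds: v₁ = √(GM/r₁) = 257.598 m/s, v₂ = √(GM/r₂) = 88.5534 m/s.
Transfer speeds (vis-viva v² = GM(2/r − 1/a_t)): v₁ᵗ = 344.51 m/s, v₂ᵗ = 40.7125 m/s.
(a) ΔV₁ = |v₁ᵗ − v₁| ≈ 86.91 m/s = 86.91 m/s.
(b) ΔV₂ = |v₂ − v₂ᵗ| ≈ 47.84 m/s = 47.84 m/s.
(c) ΔV_total = ΔV₁ + ΔV₂ ≈ 134.8 m/s = 134.8 m/s.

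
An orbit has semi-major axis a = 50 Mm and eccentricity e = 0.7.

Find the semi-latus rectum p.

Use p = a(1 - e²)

Convert to SI: a = 50 Mm = 5e+07 m.
p = a (1 − e²).
p = 5e+07 · (1 − (0.7)²) = 5e+07 · 0.51 ≈ 2.55e+07 m = 25.5 Mm.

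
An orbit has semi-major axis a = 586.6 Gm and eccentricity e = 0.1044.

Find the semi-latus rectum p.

Convert to SI: a = 586.6 Gm = 5.866e+11 m.
p = a (1 − e²).
p = 5.866e+11 · (1 − (0.1044)²) = 5.866e+11 · 0.989101 ≈ 5.802e+11 m = 580.2 Gm.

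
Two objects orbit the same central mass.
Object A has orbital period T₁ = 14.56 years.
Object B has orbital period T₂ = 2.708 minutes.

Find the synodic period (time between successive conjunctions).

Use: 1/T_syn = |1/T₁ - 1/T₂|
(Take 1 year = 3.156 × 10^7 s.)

Convert to SI: T₁ = 14.56 years = 4.59514e+08 s; T₂ = 2.708 minutes = 162.48 s.
T_syn = |T₁ · T₂ / (T₁ − T₂)|.
T_syn = |4.59514e+08 · 162.48 / (4.59514e+08 − 162.48)| s ≈ 162.5 s = 2.708 minutes.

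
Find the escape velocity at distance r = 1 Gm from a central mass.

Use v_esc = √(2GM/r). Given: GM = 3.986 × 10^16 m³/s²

Convert to SI: r = 1 Gm = 1e+09 m.
Escape velocity comes from setting total energy to zero: ½v² − GM/r = 0 ⇒ v_esc = √(2GM / r).
v_esc = √(2 · 3.986e+16 / 1e+09) m/s ≈ 8929 m/s = 8.929 km/s.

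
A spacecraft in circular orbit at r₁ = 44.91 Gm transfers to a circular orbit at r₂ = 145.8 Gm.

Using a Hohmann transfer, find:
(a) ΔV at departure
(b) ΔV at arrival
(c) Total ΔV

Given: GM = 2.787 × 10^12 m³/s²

Convert to SI: r₁ = 44.91 Gm = 4.491e+10 m; r₂ = 145.8 Gm = 1.458e+11 m.
Transfer semi-major axis: a_t = (r₁ + r₂)/2 = (4.491e+10 + 1.458e+11)/2 = 9.5355e+10 m.
Circular speeds: v₁ = √(GM/r₁) = 7.87765 m/s, v₂ = √(GM/r₂) = 4.3721 m/s.
Transfer speeds (vis-viva v² = GM(2/r − 1/a_t)): v₁ᵗ = 9.74101 m/s, v₂ᵗ = 3.00047 m/s.
(a) ΔV₁ = |v₁ᵗ − v₁| ≈ 1.863 m/s = 1.863 m/s.
(b) ΔV₂ = |v₂ − v₂ᵗ| ≈ 1.372 m/s = 1.372 m/s.
(c) ΔV_total = ΔV₁ + ΔV₂ ≈ 3.235 m/s = 3.235 m/s.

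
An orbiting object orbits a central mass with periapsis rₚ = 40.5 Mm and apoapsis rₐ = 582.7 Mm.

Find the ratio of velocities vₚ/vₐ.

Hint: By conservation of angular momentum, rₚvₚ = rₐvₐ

Convert to SI: rₚ = 40.5 Mm = 4.05e+07 m; rₐ = 582.7 Mm = 5.827e+08 m.
Conservation of angular momentum gives rₚvₚ = rₐvₐ, so vₚ/vₐ = rₐ/rₚ.
vₚ/vₐ = 5.827e+08 / 4.05e+07 ≈ 14.39.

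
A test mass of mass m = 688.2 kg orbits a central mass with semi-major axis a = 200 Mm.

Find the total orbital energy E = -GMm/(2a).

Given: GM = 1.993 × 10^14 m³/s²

Convert to SI: a = 200 Mm = 2e+08 m.
E = −GMm / (2a).
E = −1.993e+14 · 688.2 / (2 · 2e+08) J ≈ -3.429e+08 J = -342.9 MJ.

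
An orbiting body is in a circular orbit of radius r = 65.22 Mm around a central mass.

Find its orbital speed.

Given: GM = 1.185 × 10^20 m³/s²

Convert to SI: r = 65.22 Mm = 6.522e+07 m.
For a circular orbit, gravity supplies the centripetal force, so v = √(GM / r).
v = √(1.185e+20 / 6.522e+07) m/s ≈ 1.348e+06 m/s = 1348 km/s.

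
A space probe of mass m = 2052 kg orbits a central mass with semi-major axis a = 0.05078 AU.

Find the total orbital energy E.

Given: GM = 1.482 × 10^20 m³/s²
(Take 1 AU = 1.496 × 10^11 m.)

Convert to SI: a = 0.05078 AU = 7.59669e+09 m.
E = −GMm / (2a).
E = −1.482e+20 · 2052 / (2 · 7.59669e+09) J ≈ -2.002e+13 J = -20.02 TJ.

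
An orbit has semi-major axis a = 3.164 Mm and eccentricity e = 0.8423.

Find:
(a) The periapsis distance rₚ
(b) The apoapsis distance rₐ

Convert to SI: a = 3.164 Mm = 3.164e+06 m.
(a) rₚ = a(1 − e) = 3.164e+06 · (1 − 0.8423) = 3.164e+06 · 0.1577 ≈ 4.99e+05 m = 499 km.
(b) rₐ = a(1 + e) = 3.164e+06 · (1 + 0.8423) = 3.164e+06 · 1.8423 ≈ 5.829e+06 m = 5.829 Mm.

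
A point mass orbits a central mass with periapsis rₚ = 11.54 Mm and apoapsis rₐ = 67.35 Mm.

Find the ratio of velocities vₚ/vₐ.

Convert to SI: rₚ = 11.54 Mm = 1.154e+07 m; rₐ = 67.35 Mm = 6.735e+07 m.
Conservation of angular momentum gives rₚvₚ = rₐvₐ, so vₚ/vₐ = rₐ/rₚ.
vₚ/vₐ = 6.735e+07 / 1.154e+07 ≈ 5.836.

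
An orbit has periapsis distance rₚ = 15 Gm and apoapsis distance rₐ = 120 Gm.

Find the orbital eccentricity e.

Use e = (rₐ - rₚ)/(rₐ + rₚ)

Convert to SI: rₚ = 15 Gm = 1.5e+10 m; rₐ = 120 Gm = 1.2e+11 m.
e = (rₐ − rₚ) / (rₐ + rₚ).
e = (1.2e+11 − 1.5e+10) / (1.2e+11 + 1.5e+10) = 1.05e+11 / 1.35e+11 ≈ 0.7778.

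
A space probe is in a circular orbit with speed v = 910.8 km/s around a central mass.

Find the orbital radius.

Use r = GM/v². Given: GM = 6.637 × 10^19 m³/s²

Convert to SI: v = 910.8 km/s = 910800 m/s.
For a circular orbit, v² = GM / r, so r = GM / v².
r = 6.637e+19 / (910800)² m ≈ 8.001e+07 m = 80.01 Mm.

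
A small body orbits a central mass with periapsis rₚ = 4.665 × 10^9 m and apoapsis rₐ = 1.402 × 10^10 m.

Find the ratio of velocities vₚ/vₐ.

Conservation of angular momentum gives rₚvₚ = rₐvₐ, so vₚ/vₐ = rₐ/rₚ.
vₚ/vₐ = 1.402e+10 / 4.665e+09 ≈ 3.005.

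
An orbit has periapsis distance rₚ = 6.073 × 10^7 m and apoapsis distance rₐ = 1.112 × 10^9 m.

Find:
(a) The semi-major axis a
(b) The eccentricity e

(a) a = (rₚ + rₐ) / 2 = (6.073e+07 + 1.112e+09) / 2 ≈ 5.864e+08 m = 5.864 × 10^8 m.
(b) e = (rₐ − rₚ) / (rₐ + rₚ) = (1.112e+09 − 6.073e+07) / (1.112e+09 + 6.073e+07) ≈ 0.8964.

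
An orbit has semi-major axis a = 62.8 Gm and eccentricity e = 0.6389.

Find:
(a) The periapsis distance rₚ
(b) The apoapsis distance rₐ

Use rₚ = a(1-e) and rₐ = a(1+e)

Convert to SI: a = 62.8 Gm = 6.28e+10 m.
(a) rₚ = a(1 − e) = 6.28e+10 · (1 − 0.6389) = 6.28e+10 · 0.3611 ≈ 2.268e+10 m = 22.68 Gm.
(b) rₐ = a(1 + e) = 6.28e+10 · (1 + 0.6389) = 6.28e+10 · 1.6389 ≈ 1.029e+11 m = 102.9 Gm.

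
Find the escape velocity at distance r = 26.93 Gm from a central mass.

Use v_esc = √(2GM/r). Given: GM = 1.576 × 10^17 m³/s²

Convert to SI: r = 26.93 Gm = 2.693e+10 m.
Escape velocity comes from setting total energy to zero: ½v² − GM/r = 0 ⇒ v_esc = √(2GM / r).
v_esc = √(2 · 1.576e+17 / 2.693e+10) m/s ≈ 3421 m/s = 3.421 km/s.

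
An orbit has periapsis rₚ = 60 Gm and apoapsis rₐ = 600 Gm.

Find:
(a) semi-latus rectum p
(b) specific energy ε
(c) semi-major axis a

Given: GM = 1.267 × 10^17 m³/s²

Convert to SI: rₚ = 60 Gm = 6e+10 m; rₐ = 600 Gm = 6e+11 m.
(a) From a = (rₚ + rₐ)/2 = 3.3e+11 m and e = (rₐ − rₚ)/(rₐ + rₚ) = 0.818182, p = a(1 − e²) = 3.3e+11 · (1 − (0.818182)²) ≈ 1.091e+11 m
(b) With a = (rₚ + rₐ)/2 = 3.3e+11 m, ε = −GM/(2a) = −1.267e+17/(2 · 3.3e+11) J/kg ≈ -1.92e+05 J/kg
(c) a = (rₚ + rₐ)/2 = (6e+10 + 6e+11)/2 ≈ 3.3e+11 m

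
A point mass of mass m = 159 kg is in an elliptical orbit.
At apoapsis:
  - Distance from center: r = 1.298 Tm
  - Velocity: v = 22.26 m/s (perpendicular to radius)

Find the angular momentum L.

Convert to SI: r = 1.298 Tm = 1.298e+12 m.
Since v is perpendicular to r, L = m · v · r.
L = 159 · 22.26 · 1.298e+12 kg·m²/s ≈ 4.594e+15 kg·m²/s.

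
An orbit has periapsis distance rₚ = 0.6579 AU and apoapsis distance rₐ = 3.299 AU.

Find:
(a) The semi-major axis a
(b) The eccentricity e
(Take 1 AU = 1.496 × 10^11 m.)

Convert to SI: rₚ = 0.6579 AU = 9.84218e+10 m; rₐ = 3.299 AU = 4.9353e+11 m.
(a) a = (rₚ + rₐ) / 2 = (9.84218e+10 + 4.9353e+11) / 2 ≈ 2.96e+11 m = 1.978 AU.
(b) e = (rₐ − rₚ) / (rₐ + rₚ) = (4.9353e+11 − 9.84218e+10) / (4.9353e+11 + 9.84218e+10) ≈ 0.6675.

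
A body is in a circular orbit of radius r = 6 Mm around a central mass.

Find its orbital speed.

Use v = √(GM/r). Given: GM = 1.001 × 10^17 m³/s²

Convert to SI: r = 6 Mm = 6e+06 m.
For a circular orbit, gravity supplies the centripetal force, so v = √(GM / r).
v = √(1.001e+17 / 6e+06) m/s ≈ 1.292e+05 m/s = 129.2 km/s.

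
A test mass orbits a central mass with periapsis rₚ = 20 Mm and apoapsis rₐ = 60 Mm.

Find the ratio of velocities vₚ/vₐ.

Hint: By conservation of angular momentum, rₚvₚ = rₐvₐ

Convert to SI: rₚ = 20 Mm = 2e+07 m; rₐ = 60 Mm = 6e+07 m.
Conservation of angular momentum gives rₚvₚ = rₐvₐ, so vₚ/vₐ = rₐ/rₚ.
vₚ/vₐ = 6e+07 / 2e+07 ≈ 3.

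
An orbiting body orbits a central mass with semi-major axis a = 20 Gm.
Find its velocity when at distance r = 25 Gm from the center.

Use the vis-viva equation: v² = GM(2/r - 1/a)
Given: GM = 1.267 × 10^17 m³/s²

Convert to SI: a = 20 Gm = 2e+10 m; r = 25 Gm = 2.5e+10 m.
Vis-viva: v = √(GM · (2/r − 1/a)).
2/r − 1/a = 2/2.5e+10 − 1/2e+10 = 3e-11 m⁻¹.
v = √(1.267e+17 · 3e-11) m/s ≈ 1950 m/s = 1.95 km/s.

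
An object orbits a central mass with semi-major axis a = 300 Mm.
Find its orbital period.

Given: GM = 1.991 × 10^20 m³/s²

Convert to SI: a = 300 Mm = 3e+08 m.
Kepler's third law: T = 2π √(a³ / GM).
Substituting a = 3e+08 m and GM = 1.991e+20 m³/s²:
T = 2π √((3e+08)³ / 1.991e+20) s
T ≈ 2314 s = 38.56 minutes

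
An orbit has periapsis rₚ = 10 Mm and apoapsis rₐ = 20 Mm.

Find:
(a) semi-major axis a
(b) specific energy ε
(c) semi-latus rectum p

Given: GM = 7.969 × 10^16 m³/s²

Convert to SI: rₚ = 10 Mm = 1e+07 m; rₐ = 20 Mm = 2e+07 m.
(a) a = (rₚ + rₐ)/2 = (1e+07 + 2e+07)/2 ≈ 1.5e+07 m
(b) With a = (rₚ + rₐ)/2 = 1.5e+07 m, ε = −GM/(2a) = −7.969e+16/(2 · 1.5e+07) J/kg ≈ -2.656e+09 J/kg
(c) From a = (rₚ + rₐ)/2 = 1.5e+07 m and e = (rₐ − rₚ)/(rₐ + rₚ) = 0.333333, p = a(1 − e²) = 1.5e+07 · (1 − (0.333333)²) ≈ 1.333e+07 m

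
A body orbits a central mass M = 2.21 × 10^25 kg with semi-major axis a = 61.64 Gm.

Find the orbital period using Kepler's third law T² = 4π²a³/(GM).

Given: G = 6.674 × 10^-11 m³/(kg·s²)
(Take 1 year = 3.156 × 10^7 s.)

Convert to SI: a = 61.64 Gm = 6.164e+10 m.
GM = G · M = 6.674e-11 · 2.21e+25 = 1.47495e+15 m³/s².
Kepler's third law: T = 2π √(a³ / GM).
Substituting a = 6.164e+10 m and GM = 1.47495e+15 m³/s²:
T = 2π √((6.164e+10)³ / 1.47495e+15) s
T ≈ 2.504e+09 s = 79.33 years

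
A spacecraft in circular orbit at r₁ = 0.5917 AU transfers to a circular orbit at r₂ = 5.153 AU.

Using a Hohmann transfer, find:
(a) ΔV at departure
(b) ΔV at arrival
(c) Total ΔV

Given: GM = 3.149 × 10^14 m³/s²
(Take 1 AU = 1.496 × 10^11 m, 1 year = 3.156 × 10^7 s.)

Convert to SI: r₁ = 0.5917 AU = 8.85183e+10 m; r₂ = 5.153 AU = 7.70889e+11 m.
Transfer semi-major axis: a_t = (r₁ + r₂)/2 = (8.85183e+10 + 7.70889e+11)/2 = 4.29704e+11 m.
Circular speeds: v₁ = √(GM/r₁) = 59.6444 m/s, v₂ = √(GM/r₂) = 20.2111 m/s.
Transfer speeds (vis-viva v² = GM(2/r − 1/a_t)): v₁ᵗ = 79.8879 m/s, v₂ᵗ = 9.17324 m/s.
(a) ΔV₁ = |v₁ᵗ − v₁| ≈ 20.24 m/s = 0.004271 AU/year.
(b) ΔV₂ = |v₂ − v₂ᵗ| ≈ 11.04 m/s = 0.002329 AU/year.
(c) ΔV_total = ΔV₁ + ΔV₂ ≈ 31.28 m/s = 0.006599 AU/year.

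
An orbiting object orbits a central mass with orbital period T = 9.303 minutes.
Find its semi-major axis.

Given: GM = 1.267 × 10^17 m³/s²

Convert to SI: T = 9.303 minutes = 558.18 s.
Invert Kepler's third law: a = (GM · T² / (4π²))^(1/3).
Substituting T = 558.18 s and GM = 1.267e+17 m³/s²:
a = (1.267e+17 · (558.18)² / (4π²))^(1/3) m
a ≈ 1e+07 m = 10 Mm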